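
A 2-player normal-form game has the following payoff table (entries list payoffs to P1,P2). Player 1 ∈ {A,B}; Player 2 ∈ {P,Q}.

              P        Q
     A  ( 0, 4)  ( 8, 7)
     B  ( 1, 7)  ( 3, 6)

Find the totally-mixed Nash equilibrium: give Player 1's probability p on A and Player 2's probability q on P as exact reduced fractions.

p=1/4, q=5/6

P1 indiff ⇒ q·0+(1-q)·8 = q·1+(1-q)·3 ⇒ q(-1) = (1-q)(-5) ⇒ q = 5/6
P2 indiff ⇒ p·4+(1-p)·7 = p·7+(1-p)·6 ⇒ p(-3) = (1-p)(-1) ⇒ p = 1/4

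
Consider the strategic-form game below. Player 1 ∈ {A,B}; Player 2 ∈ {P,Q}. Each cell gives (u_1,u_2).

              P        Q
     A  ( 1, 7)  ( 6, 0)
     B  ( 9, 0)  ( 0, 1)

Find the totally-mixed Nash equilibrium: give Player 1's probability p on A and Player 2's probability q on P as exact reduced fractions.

(p,q) = (1/8, 3/7)

P1 indiff ⇒ q·1+(1-q)·6 = q·9+(1-q)·0 ⇒ q(-8) = (1-q)(-6) ⇒ q = 3/7
P2 indiff ⇒ p·7+(1-p)·0 = p·0+(1-p)·1 ⇒ p(7) = (1-p)(1) ⇒ p = 1/8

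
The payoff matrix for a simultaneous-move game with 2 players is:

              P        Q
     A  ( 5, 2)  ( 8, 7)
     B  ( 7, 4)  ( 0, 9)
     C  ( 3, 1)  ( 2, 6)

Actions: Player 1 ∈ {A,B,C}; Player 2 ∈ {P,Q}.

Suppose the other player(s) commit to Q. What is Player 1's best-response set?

u_1(A vs Q) = 8
u_1(B vs Q) = 0
u_1(C vs Q) = 2
max payoff 8 at {A}

argmax u_1 = {A}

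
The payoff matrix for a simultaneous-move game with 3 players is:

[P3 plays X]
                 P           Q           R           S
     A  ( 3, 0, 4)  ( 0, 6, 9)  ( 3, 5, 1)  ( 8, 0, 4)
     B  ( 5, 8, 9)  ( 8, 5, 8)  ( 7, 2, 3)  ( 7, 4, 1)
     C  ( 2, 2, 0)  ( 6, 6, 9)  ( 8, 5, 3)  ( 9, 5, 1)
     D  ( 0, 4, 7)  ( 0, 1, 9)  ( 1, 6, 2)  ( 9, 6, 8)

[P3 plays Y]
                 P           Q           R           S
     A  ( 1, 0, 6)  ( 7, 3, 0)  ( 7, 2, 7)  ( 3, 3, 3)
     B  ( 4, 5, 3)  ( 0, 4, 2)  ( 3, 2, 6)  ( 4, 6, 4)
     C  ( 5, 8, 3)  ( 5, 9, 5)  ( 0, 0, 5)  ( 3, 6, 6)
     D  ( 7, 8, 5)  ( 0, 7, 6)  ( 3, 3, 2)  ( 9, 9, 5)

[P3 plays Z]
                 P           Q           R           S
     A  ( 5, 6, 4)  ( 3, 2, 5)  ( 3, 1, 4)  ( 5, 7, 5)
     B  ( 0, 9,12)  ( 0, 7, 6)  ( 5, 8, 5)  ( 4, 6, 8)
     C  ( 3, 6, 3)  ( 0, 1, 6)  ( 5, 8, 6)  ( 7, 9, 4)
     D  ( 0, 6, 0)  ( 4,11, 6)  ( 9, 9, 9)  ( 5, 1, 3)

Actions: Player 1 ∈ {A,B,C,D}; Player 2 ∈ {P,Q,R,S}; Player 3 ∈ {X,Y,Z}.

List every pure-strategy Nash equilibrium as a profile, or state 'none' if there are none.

(A,P,X): not NE [P1→B gives 5>3; P2→Q gives 6>0; P3→Y gives 6>4]
(A,P,Y): not NE [P1→D gives 7>1; P2→S gives 3>0]
(A,P,Z): not NE [P2→S gives 7>6; P3→Y gives 6>4]
(A,Q,X): not NE [P1→B gives 8>0]
(A,Q,Y): not NE [P3→X gives 9>0]
(A,Q,Z): not NE [P1→D gives 4>3; P2→S gives 7>2; P3→X gives 9>5]
(A,R,X): not NE [P1→C gives 8>3; P2→Q gives 6>5; P3→Y gives 7>1]
(A,R,Y): not NE [P2→S gives 3>2]
(A,R,Z): not NE [P1→D gives 9>3; P2→S gives 7>1; P3→Y gives 7>4]
(A,S,X): not NE [P1→D gives 9>8; P2→Q gives 6>0; P3→Z gives 5>4]
(A,S,Y): not NE [P1→D gives 9>3; P3→Z gives 5>3]
(A,S,Z): not NE [P1→C gives 7>5]
(B,P,X): not NE [P3→Z gives 12>9]
(B,P,Y): not NE [P1→D gives 7>4; P2→S gives 6>5; P3→Z gives 12>3]
(B,P,Z): not NE [P1→A gives 5>0]
(B,Q,X): not NE [P2→P gives 8>5]
(B,Q,Y): not NE [P1→A gives 7>0; P2→S gives 6>4; P3→X gives 8>2]
(B,Q,Z): not NE [P1→D gives 4>0; P2→P gives 9>7; P3→X gives 8>6]
(B,R,X): not NE [P1→C gives 8>7; P2→P gives 8>2; P3→Y gives 6>3]
(B,R,Y): not NE [P1→A gives 7>3; P2→S gives 6>2]
(B,R,Z): not NE [P1→D gives 9>5; P2→P gives 9>8; P3→Y gives 6>5]
(B,S,X): not NE [P1→D gives 9>7; P2→P gives 8>4; P3→Z gives 8>1]
(B,S,Y): not NE [P1→D gives 9>4; P3→Z gives 8>4]
(B,S,Z): not NE [P1→C gives 7>4; P2→P gives 9>6]
(C,P,X): not NE [P1→B gives 5>2; P2→Q gives 6>2; P3→Z gives 3>0]
(C,P,Y): not NE [P1→D gives 7>5; P2→Q gives 9>8]
(C,P,Z): not NE [P1→A gives 5>3; P2→S gives 9>6]
(C,Q,X): not NE [P1→B gives 8>6]
(C,Q,Y): not NE [P1→A gives 7>5; P3→X gives 9>5]
(C,Q,Z): not NE [P1→D gives 4>0; P2→S gives 9>1; P3→X gives 9>6]
(C,R,X): not NE [P2→Q gives 6>5; P3→Z gives 6>3]
(C,R,Y): not NE [P1→A gives 7>0; P2→Q gives 9>0; P3→Z gives 6>5]
(C,R,Z): not NE [P1→D gives 9>5; P2→S gives 9>8]
(C,S,X): not NE [P2→Q gives 6>5; P3→Y gives 6>1]
(C,S,Y): not NE [P1→D gives 9>3; P2→Q gives 9>6]
(C,S,Z): not NE [P3→Y gives 6>4]
(D,P,X): not NE [P1→B gives 5>0; P2→S gives 6>4]
(D,P,Y): not NE [P2→S gives 9>8; P3→X gives 7>5]
(D,P,Z): not NE [P1→A gives 5>0; P2→Q gives 11>6; P3→X gives 7>0]
(D,Q,X): not NE [P1→B gives 8>0; P2→S gives 6>1]
(D,Q,Y): not NE [P1→A gives 7>0; P2→S gives 9>7; P3→X gives 9>6]
(D,Q,Z): not NE [P3→X gives 9>6]
(D,R,X): not NE [P1→C gives 8>1; P3→Z gives 9>2]
(D,R,Y): not NE [P1→A gives 7>3; P2→S gives 9>3; P3→Z gives 9>2]
(D,R,Z): not NE [P2→Q gives 11>9]
(D,S,X): NE
(D,S,Y): not NE [P3→X gives 8>5]
(D,S,Z): not NE [P1→C gives 7>5; P2→Q gives 11>1; P3→X gives 8>3]

PSNE = {(D,S,X)}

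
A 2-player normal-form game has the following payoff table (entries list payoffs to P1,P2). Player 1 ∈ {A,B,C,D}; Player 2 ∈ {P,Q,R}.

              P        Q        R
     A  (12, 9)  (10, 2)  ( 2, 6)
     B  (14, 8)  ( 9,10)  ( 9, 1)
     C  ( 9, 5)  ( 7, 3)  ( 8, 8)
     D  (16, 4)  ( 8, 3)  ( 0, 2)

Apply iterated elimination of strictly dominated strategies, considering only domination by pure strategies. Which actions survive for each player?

P1 drop C (B beats it: P:14>9 Q:9>7 R:9>8)
P2 drop R (P beats it: A:9>6 B:8>1 D:4>2)
P1→{A,B,D} P2→{P,Q}

IESDS → P1:{A,B,D} P2:{P,Q}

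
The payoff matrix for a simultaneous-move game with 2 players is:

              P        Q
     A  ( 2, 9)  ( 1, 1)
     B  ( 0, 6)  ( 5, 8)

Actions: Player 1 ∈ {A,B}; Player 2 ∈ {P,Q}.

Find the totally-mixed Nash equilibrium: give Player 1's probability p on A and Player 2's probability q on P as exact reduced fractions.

P1 indiff ⇒ q·2+(1-q)·1 = q·0+(1-q)·5 ⇒ q(2) = (1-q)(4) ⇒ q = 2/3
P2 indiff ⇒ p·9+(1-p)·6 = p·1+(1-p)·8 ⇒ p(8) = (1-p)(2) ⇒ p = 1/5

P1 mixes 1/5 on A; P2 mixes 2/3 on P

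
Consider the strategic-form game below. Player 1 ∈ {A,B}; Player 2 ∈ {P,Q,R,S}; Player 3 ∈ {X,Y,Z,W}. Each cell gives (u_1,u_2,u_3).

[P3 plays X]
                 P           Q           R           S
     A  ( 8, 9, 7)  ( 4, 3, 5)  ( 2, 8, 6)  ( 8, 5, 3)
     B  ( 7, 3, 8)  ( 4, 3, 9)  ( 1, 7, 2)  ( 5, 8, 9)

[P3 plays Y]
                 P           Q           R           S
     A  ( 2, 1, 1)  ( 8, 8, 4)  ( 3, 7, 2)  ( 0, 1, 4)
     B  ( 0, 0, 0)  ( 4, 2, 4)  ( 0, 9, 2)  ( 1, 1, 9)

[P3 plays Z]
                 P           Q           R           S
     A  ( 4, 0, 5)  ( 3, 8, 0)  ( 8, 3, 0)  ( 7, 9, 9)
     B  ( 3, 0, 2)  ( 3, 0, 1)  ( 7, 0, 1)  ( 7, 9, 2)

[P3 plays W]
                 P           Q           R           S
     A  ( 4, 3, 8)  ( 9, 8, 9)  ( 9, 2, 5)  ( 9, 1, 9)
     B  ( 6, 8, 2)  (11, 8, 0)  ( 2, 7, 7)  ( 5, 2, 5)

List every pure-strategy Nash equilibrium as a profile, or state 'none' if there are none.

PSNE = {(A,S,Z)}

(A,P,X): not NE [P3→W gives 8>7]
(A,P,Y): not NE [P2→Q gives 8>1; P3→W gives 8>1]
(A,P,Z): not NE [P2→S gives 9>0; P3→W gives 8>5]
(A,P,W): not NE [P1→B gives 6>4; P2→Q gives 8>3]
(A,Q,X): not NE [P2→P gives 9>3; P3→W gives 9>5]
(A,Q,Y): not NE [P3→W gives 9>4]
(A,Q,Z): not NE [P2→S gives 9>8; P3→W gives 9>0]
(A,Q,W): not NE [P1→B gives 11>9]
(A,R,X): not NE [P2→P gives 9>8]
(A,R,Y): not NE [P2→Q gives 8>7; P3→X gives 6>2]
(A,R,Z): not NE [P2→S gives 9>3; P3→X gives 6>0]
(A,R,W): not NE [P2→Q gives 8>2; P3→X gives 6>5]
(A,S,X): not NE [P2→P gives 9>5; P3→W gives 9>3]
(A,S,Y): not NE [P1→B gives 1>0; P2→Q gives 8>1; P3→W gives 9>4]
(A,S,Z): NE
(A,S,W): not NE [P2→Q gives 8>1]
(B,P,X): not NE [P1→A gives 8>7; P2→S gives 8>3]
(B,P,Y): not NE [P1→A gives 2>0; P2→R gives 9>0; P3→X gives 8>0]
(B,P,Z): not NE [P1→A gives 4>3; P2→S gives 9>0; P3→X gives 8>2]
(B,P,W): not NE [P3→X gives 8>2]
(B,Q,X): not NE [P2→S gives 8>3]
(B,Q,Y): not NE [P1→A gives 8>4; P2→R gives 9>2; P3→X gives 9>4]
(B,Q,Z): not NE [P2→S gives 9>0; P3→X gives 9>1]
(B,Q,W): not NE [P3→X gives 9>0]
(B,R,X): not NE [P1→A gives 2>1; P2→S gives 8>7; P3→W gives 7>2]
(B,R,Y): not NE [P1→A gives 3>0; P3→W gives 7>2]
(B,R,Z): not NE [P1→A gives 8>7; P2→S gives 9>0; P3→W gives 7>1]
(B,R,W): not NE [P1→A gives 9>2; P2→Q gives 8>7]
(B,S,X): not NE [P1→A gives 8>5]
(B,S,Y): not NE [P2→R gives 9>1]
(B,S,Z): not NE [P3→Y gives 9>2]
(B,S,W): not NE [P1→A gives 9>5; P2→Q gives 8>2; P3→Y gives 9>5]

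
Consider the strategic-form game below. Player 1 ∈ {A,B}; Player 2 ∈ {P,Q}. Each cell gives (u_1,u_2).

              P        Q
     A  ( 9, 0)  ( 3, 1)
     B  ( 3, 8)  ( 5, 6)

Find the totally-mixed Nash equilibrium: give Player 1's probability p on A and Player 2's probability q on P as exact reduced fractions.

P1 indiff ⇒ q·9+(1-q)·3 = q·3+(1-q)·5 ⇒ q(6) = (1-q)(2) ⇒ q = 1/4
P2 indiff ⇒ p·0+(1-p)·8 = p·1+(1-p)·6 ⇒ p(-1) = (1-p)(-2) ⇒ p = 2/3

p=2/3, q=1/4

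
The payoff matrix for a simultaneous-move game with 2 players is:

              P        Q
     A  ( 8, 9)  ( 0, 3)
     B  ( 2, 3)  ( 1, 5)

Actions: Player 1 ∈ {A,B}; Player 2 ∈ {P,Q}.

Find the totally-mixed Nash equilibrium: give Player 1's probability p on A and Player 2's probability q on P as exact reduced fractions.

P1 indiff ⇒ q·8+(1-q)·0 = q·2+(1-q)·1 ⇒ q(6) = (1-q)(1) ⇒ q = 1/7
P2 indiff ⇒ p·9+(1-p)·3 = p·3+(1-p)·5 ⇒ p(6) = (1-p)(2) ⇒ p = 1/4

(p,q) = (1/4, 1/7)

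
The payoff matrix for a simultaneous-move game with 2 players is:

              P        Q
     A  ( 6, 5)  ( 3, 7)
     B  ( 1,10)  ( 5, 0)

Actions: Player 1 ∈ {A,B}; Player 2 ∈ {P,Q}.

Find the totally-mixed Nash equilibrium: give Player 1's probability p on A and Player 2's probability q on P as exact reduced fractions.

(p,q) = (5/6, 2/7)

P1 indiff ⇒ q·6+(1-q)·3 = q·1+(1-q)·5 ⇒ q(5) = (1-q)(2) ⇒ q = 2/7
P2 indiff ⇒ p·5+(1-p)·10 = p·7+(1-p)·0 ⇒ p(-2) = (1-p)(-10) ⇒ p = 5/6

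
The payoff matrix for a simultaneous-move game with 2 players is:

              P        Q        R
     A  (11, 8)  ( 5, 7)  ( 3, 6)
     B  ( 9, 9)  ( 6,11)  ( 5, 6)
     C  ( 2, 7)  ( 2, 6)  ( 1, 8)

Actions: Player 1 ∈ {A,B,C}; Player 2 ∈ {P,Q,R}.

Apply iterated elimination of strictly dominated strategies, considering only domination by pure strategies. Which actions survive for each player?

Survivors P1:{A,B} P2:{P,Q}

P1 drop C (A beats it: P:11>2 Q:5>2 R:3>1)
P2 drop R (P beats it: A:8>6 B:9>6)
P1→{A,B} P2→{P,Q}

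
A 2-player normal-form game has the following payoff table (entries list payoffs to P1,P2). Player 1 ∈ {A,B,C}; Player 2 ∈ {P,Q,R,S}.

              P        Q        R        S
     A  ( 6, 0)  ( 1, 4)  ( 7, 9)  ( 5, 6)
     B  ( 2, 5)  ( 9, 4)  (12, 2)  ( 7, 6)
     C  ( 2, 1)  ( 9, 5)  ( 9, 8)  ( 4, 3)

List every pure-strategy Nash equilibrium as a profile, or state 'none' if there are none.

(A,P): not NE [P2→R gives 9>0]
(A,Q): not NE [P1→C gives 9>1; P2→R gives 9>4]
(A,R): not NE [P1→B gives 12>7]
(A,S): not NE [P1→B gives 7>5; P2→R gives 9>6]
(B,P): not NE [P1→A gives 6>2; P2→S gives 6>5]
(B,Q): not NE [P2→S gives 6>4]
(B,R): not NE [P2→S gives 6>2]
(B,S): NE
(C,P): not NE [P1→A gives 6>2; P2→R gives 8>1]
(C,Q): not NE [P2→R gives 8>5]
(C,R): not NE [P1→B gives 12>9]
(C,S): not NE [P1→B gives 7>4; P2→R gives 8>3]

NE set: (B,S)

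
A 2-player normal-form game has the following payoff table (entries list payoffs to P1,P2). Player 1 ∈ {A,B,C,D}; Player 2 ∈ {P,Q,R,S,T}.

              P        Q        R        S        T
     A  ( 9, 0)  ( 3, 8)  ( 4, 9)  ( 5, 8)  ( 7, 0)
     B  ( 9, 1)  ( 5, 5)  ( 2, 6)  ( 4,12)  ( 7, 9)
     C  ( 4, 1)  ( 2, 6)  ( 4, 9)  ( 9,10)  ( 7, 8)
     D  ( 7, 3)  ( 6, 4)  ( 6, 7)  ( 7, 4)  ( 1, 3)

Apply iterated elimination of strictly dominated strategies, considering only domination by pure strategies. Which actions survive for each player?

Remaining: P1:{C,D} P2:{R,S}

P2 drop P (Q beats it: A:8>0 B:5>1 C:6>1 D:4>3)
P2 drop Q (R beats it: A:9>8 B:6>5 C:9>6 D:7>4)
P2 drop T (S beats it: A:8>0 B:12>9 C:10>8 D:4>3)
P1 drop A (D beats it: R:6>4 S:7>5)
P1 drop B (C beats it: R:4>2 S:9>4)
P1→{C,D} P2→{R,S}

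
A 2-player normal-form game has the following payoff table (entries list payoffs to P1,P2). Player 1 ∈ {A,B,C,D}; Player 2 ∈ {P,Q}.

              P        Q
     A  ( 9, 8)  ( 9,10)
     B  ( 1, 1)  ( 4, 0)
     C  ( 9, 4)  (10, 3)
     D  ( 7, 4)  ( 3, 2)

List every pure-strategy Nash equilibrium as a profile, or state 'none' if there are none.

Nash profiles: (C,P)

(A,P): not NE [P2→Q gives 10>8]
(A,Q): not NE [P1→C gives 10>9]
(B,P): not NE [P1→C gives 9>1]
(B,Q): not NE [P1→C gives 10>4; P2→P gives 1>0]
(C,P): NE
(C,Q): not NE [P2→P gives 4>3]
(D,P): not NE [P1→C gives 9>7]
(D,Q): not NE [P1→C gives 10>3; P2→P gives 4>2]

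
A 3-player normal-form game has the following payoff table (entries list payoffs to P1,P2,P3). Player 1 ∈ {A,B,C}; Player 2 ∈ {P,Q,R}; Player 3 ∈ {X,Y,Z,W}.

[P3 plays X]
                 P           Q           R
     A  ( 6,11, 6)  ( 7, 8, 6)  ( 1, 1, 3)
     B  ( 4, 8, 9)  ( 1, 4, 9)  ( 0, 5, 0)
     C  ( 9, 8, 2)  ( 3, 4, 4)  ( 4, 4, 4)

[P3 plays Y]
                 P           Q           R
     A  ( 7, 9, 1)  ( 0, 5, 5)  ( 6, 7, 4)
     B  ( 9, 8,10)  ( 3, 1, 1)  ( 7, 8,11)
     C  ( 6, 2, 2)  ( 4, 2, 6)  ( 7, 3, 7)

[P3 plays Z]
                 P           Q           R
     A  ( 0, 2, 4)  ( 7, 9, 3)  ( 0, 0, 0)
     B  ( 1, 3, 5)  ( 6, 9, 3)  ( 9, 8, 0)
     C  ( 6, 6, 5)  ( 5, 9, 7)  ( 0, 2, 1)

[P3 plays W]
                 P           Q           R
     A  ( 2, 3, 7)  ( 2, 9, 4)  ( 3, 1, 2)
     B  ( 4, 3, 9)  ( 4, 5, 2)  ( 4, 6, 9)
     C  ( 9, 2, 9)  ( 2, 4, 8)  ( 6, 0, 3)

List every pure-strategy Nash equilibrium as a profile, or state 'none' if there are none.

(A,P,X): not NE [P1→C gives 9>6; P3→W gives 7>6]
(A,P,Y): not NE [P1→B gives 9>7; P3→W gives 7>1]
(A,P,Z): not NE [P1→C gives 6>0; P2→Q gives 9>2; P3→W gives 7>4]
(A,P,W): not NE [P1→C gives 9>2; P2→Q gives 9>3]
(A,Q,X): not NE [P2→P gives 11>8]
(A,Q,Y): not NE [P1→C gives 4>0; P2→P gives 9>5; P3→X gives 6>5]
(A,Q,Z): not NE [P3→X gives 6>3]
(A,Q,W): not NE [P1→B gives 4>2; P3→X gives 6>4]
(A,R,X): not NE [P1→C gives 4>1; P2→P gives 11>1; P3→Y gives 4>3]
(A,R,Y): not NE [P1→C gives 7>6; P2→P gives 9>7]
(A,R,Z): not NE [P1→B gives 9>0; P2→Q gives 9>0; P3→Y gives 4>0]
(A,R,W): not NE [P1→C gives 6>3; P2→Q gives 9>1; P3→Y gives 4>2]
(B,P,X): not NE [P1→C gives 9>4; P3→Y gives 10>9]
(B,P,Y): NE
(B,P,Z): not NE [P1→C gives 6>1; P2→Q gives 9>3; P3→Y gives 10>5]
(B,P,W): not NE [P1→C gives 9>4; P2→R gives 6>3; P3→Y gives 10>9]
(B,Q,X): not NE [P1→A gives 7>1; P2→P gives 8>4]
(B,Q,Y): not NE [P1→C gives 4>3; P2→R gives 8>1; P3→X gives 9>1]
(B,Q,Z): not NE [P1→A gives 7>6; P3→X gives 9>3]
(B,Q,W): not NE [P2→R gives 6>5; P3→X gives 9>2]
(B,R,X): not NE [P1→C gives 4>0; P2→P gives 8>5; P3→Y gives 11>0]
(B,R,Y): NE
(B,R,Z): not NE [P2→Q gives 9>8; P3→Y gives 11>0]
(B,R,W): not NE [P1→C gives 6>4; P3→Y gives 11>9]
(C,P,X): not NE [P3→W gives 9>2]
(C,P,Y): not NE [P1→B gives 9>6; P2→R gives 3>2; P3→W gives 9>2]
(C,P,Z): not NE [P2→Q gives 9>6; P3→W gives 9>5]
(C,P,W): not NE [P2→Q gives 4>2]
(C,Q,X): not NE [P1→A gives 7>3; P2→P gives 8>4; P3→W gives 8>4]
(C,Q,Y): not NE [P2→R gives 3>2; P3→W gives 8>6]
(C,Q,Z): not NE [P1→A gives 7>5; P3→W gives 8>7]
(C,Q,W): not NE [P1→B gives 4>2]
(C,R,X): not NE [P2→P gives 8>4; P3→Y gives 7>4]
(C,R,Y): NE
(C,R,Z): not NE [P1→B gives 9>0; P2→Q gives 9>2; P3→Y gives 7>1]
(C,R,W): not NE [P2→Q gives 4>0; P3→Y gives 7>3]

Nash profiles: (B,P,Y), (B,R,Y), (C,R,Y)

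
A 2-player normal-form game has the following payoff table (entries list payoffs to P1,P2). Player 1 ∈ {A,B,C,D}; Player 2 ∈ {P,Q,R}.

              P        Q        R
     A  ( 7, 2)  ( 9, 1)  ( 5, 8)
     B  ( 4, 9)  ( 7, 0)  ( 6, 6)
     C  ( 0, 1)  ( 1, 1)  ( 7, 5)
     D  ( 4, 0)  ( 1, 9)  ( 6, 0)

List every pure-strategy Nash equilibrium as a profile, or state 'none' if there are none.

(A,P): not NE [P2→R gives 8>2]
(A,Q): not NE [P2→R gives 8>1]
(A,R): not NE [P1→C gives 7>5]
(B,P): not NE [P1→A gives 7>4]
(B,Q): not NE [P1→A gives 9>7; P2→P gives 9>0]
(B,R): not NE [P1→C gives 7>6; P2→P gives 9>6]
(C,P): not NE [P1→A gives 7>0; P2→R gives 5>1]
(C,Q): not NE [P1→A gives 9>1; P2→R gives 5>1]
(C,R): NE
(D,P): not NE [P1→A gives 7>4; P2→Q gives 9>0]
(D,Q): not NE [P1→A gives 9>1]
(D,R): not NE [P1→C gives 7>6; P2→Q gives 9>0]

NE set: (C,R)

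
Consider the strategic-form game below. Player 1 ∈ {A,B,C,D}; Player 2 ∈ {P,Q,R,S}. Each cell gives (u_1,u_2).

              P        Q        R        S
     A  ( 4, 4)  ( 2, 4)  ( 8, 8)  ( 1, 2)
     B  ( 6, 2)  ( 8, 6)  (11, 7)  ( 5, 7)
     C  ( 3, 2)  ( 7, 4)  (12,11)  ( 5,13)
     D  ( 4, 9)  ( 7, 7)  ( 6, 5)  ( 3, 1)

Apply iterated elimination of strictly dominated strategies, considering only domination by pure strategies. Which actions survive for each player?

Survivors P1:{B,C} P2:{R,S}

P1 drop A (B beats it: P:6>4 Q:8>2 R:11>8 S:5>1)
P1 drop D (B beats it: P:6>4 Q:8>7 R:11>6 S:5>3)
P2 drop P (Q beats it: B:6>2 C:4>2)
P2 drop Q (R beats it: B:7>6 C:11>4)
P1→{B,C} P2→{R,S}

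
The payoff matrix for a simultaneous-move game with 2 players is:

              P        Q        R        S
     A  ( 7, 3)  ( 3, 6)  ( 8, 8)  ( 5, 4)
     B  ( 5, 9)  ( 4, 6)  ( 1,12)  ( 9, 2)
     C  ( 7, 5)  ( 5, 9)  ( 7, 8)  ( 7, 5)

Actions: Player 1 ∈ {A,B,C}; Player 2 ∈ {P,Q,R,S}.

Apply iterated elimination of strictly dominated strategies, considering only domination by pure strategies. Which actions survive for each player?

Remaining: P1:{A,C} P2:{Q,R}

P2 drop P (R beats it: A:8>3 B:12>9 C:8>5)
P2 drop S (Q beats it: A:6>4 B:6>2 C:9>5)
P1 drop B (C beats it: Q:5>4 R:7>1)
P1→{A,C} P2→{Q,R}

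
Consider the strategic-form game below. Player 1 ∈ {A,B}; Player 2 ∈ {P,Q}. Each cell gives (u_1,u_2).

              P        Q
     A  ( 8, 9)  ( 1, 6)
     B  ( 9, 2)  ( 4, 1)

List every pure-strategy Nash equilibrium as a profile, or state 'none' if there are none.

PSNE = {(B,P)}

(A,P): not NE [P1→B gives 9>8]
(A,Q): not NE [P1→B gives 4>1; P2→P gives 9>6]
(B,P): NE
(B,Q): not NE [P2→P gives 2>1]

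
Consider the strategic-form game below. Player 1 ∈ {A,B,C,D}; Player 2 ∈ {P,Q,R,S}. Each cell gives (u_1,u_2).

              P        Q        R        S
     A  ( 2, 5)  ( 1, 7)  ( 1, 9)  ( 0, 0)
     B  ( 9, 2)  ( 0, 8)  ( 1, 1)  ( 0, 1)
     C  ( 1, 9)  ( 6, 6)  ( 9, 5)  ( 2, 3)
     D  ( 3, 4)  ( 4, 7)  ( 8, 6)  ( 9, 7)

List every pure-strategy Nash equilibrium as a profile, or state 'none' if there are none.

(A,P): not NE [P1→B gives 9>2; P2→R gives 9>5]
(A,Q): not NE [P1→C gives 6>1; P2→R gives 9>7]
(A,R): not NE [P1→C gives 9>1]
(A,S): not NE [P1→D gives 9>0; P2→R gives 9>0]
(B,P): not NE [P2→Q gives 8>2]
(B,Q): not NE [P1→C gives 6>0]
(B,R): not NE [P1→C gives 9>1; P2→Q gives 8>1]
(B,S): not NE [P1→D gives 9>0; P2→Q gives 8>1]
(C,P): not NE [P1→B gives 9>1]
(C,Q): not NE [P2→P gives 9>6]
(C,R): not NE [P2→P gives 9>5]
(C,S): not NE [P1→D gives 9>2; P2→P gives 9>3]
(D,P): not NE [P1→B gives 9>3; P2→S gives 7>4]
(D,Q): not NE [P1→C gives 6>4]
(D,R): not NE [P1→C gives 9>8; P2→S gives 7>6]
(D,S): NE

Nash profiles: (D,S)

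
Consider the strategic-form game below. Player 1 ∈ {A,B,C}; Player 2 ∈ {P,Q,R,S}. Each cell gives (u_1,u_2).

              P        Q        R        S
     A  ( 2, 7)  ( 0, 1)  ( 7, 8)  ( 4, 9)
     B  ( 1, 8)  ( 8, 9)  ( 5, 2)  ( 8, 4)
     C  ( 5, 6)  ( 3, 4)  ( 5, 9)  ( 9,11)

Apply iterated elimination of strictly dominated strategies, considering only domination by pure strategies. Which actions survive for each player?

Remaining: P1:{B,C} P2:{P,Q,S}

P2 drop R (S beats it: A:9>8 B:4>2 C:11>9)
P1 drop A (C beats it: P:5>2 Q:3>0 S:9>4)
P1→{B,C} P2→{P,Q,S}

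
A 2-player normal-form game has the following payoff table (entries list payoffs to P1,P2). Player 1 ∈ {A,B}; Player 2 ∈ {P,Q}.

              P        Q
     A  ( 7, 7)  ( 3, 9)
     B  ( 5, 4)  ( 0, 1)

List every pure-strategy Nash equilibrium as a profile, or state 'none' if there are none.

NE set: (A,Q)

(A,P): not NE [P2→Q gives 9>7]
(A,Q): NE
(B,P): not NE [P1→A gives 7>5]
(B,Q): not NE [P1→A gives 3>0; P2→P gives 4>1]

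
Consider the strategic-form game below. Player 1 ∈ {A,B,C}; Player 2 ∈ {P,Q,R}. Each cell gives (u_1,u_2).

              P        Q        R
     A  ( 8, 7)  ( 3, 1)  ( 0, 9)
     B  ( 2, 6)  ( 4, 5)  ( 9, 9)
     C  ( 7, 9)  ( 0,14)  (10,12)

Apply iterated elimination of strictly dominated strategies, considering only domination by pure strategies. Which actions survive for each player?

P2 drop P (R beats it: A:9>7 B:9>6 C:12>9)
P1 drop A (B beats it: Q:4>3 R:9>0)
P1→{B,C} P2→{Q,R}

IESDS → P1:{B,C} P2:{Q,R}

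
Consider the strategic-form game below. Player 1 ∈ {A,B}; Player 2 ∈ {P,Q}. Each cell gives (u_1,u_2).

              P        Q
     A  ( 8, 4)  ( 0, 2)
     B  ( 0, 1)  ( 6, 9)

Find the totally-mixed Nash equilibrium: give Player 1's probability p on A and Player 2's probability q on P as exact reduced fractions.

p=4/5, q=3/7

P1 indiff ⇒ q·8+(1-q)·0 = q·0+(1-q)·6 ⇒ q(8) = (1-q)(6) ⇒ q = 3/7
P2 indiff ⇒ p·4+(1-p)·1 = p·2+(1-p)·9 ⇒ p(2) = (1-p)(8) ⇒ p = 4/5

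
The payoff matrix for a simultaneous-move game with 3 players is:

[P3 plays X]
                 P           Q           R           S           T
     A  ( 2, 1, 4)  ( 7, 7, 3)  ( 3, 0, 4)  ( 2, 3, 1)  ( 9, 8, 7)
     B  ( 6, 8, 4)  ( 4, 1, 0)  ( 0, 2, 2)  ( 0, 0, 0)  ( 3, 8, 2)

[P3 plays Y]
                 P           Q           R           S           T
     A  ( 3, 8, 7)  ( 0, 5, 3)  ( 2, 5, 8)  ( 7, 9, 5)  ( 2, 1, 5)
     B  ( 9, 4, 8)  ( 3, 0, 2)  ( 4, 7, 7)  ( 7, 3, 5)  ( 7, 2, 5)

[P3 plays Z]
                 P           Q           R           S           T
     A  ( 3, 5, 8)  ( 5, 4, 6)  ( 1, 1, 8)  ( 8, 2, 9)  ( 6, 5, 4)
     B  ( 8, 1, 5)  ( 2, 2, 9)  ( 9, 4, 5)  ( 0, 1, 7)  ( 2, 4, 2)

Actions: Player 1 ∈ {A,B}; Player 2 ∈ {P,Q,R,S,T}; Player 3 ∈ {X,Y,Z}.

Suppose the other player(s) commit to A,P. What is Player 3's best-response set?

u_3(X vs A,P) = 4
u_3(Y vs A,P) = 7
u_3(Z vs A,P) = 8
max payoff 8 at {Z}

P3 best: {Z}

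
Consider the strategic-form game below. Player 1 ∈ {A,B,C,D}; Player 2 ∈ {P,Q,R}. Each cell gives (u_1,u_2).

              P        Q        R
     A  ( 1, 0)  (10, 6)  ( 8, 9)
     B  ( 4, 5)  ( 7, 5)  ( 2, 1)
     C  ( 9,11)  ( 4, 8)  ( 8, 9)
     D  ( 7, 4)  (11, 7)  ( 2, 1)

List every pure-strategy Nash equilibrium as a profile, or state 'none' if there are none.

PSNE = {(A,R), (C,P), (D,Q)}

(A,P): not NE [P1→C gives 9>1; P2→R gives 9>0]
(A,Q): not NE [P1→D gives 11>10; P2→R gives 9>6]
(A,R): NE
(B,P): not NE [P1→C gives 9>4]
(B,Q): not NE [P1→D gives 11>7]
(B,R): not NE [P1→C gives 8>2; P2→Q gives 5>1]
(C,P): NE
(C,Q): not NE [P1→D gives 11>4; P2→P gives 11>8]
(C,R): not NE [P2→P gives 11>9]
(D,P): not NE [P1→C gives 9>7; P2→Q gives 7>4]
(D,Q): NE
(D,R): not NE [P1→C gives 8>2; P2→Q gives 7>1]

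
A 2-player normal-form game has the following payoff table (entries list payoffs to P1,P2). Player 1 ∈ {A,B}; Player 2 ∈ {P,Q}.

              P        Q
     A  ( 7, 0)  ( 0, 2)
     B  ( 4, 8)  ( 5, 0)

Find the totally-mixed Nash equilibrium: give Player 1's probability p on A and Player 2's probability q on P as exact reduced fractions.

P1 mixes 4/5 on A; P2 mixes 5/8 on P

P1 indiff ⇒ q·7+(1-q)·0 = q·4+(1-q)·5 ⇒ q(3) = (1-q)(5) ⇒ q = 5/8
P2 indiff ⇒ p·0+(1-p)·8 = p·2+(1-p)·0 ⇒ p(-2) = (1-p)(-8) ⇒ p = 4/5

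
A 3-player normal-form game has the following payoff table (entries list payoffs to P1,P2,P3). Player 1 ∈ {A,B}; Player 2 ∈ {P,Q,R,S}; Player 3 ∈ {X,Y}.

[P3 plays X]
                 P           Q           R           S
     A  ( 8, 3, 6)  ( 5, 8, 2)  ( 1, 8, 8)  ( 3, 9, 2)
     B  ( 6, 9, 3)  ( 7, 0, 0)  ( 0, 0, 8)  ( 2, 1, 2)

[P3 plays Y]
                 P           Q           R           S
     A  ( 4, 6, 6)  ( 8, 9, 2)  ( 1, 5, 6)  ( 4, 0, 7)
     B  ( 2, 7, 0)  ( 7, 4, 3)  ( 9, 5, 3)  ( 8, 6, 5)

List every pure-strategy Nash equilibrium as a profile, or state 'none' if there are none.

NE set: (A,Q,Y)

(A,P,X): not NE [P2→S gives 9>3]
(A,P,Y): not NE [P2→Q gives 9>6]
(A,Q,X): not NE [P1→B gives 7>5; P2→S gives 9>8]
(A,Q,Y): NE
(A,R,X): not NE [P2→S gives 9>8]
(A,R,Y): not NE [P1→B gives 9>1; P2→Q gives 9>5; P3→X gives 8>6]
(A,S,X): not NE [P3→Y gives 7>2]
(A,S,Y): not NE [P1→B gives 8>4; P2→Q gives 9>0]
(B,P,X): not NE [P1→A gives 8>6]
(B,P,Y): not NE [P1→A gives 4>2; P3→X gives 3>0]
(B,Q,X): not NE [P2→P gives 9>0; P3→Y gives 3>0]
(B,Q,Y): not NE [P1→A gives 8>7; P2→P gives 7>4]
(B,R,X): not NE [P1→A gives 1>0; P2→P gives 9>0]
(B,R,Y): not NE [P2→P gives 7>5; P3→X gives 8>3]
(B,S,X): not NE [P1→A gives 3>2; P2→P gives 9>1; P3→Y gives 5>2]
(B,S,Y): not NE [P2→P gives 7>6]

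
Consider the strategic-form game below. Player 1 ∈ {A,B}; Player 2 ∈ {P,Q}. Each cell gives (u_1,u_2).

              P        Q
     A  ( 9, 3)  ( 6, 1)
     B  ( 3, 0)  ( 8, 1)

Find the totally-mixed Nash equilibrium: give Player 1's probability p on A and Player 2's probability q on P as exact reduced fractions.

P1 mixes 1/3 on A; P2 mixes 1/4 on P

P1 indiff ⇒ q·9+(1-q)·6 = q·3+(1-q)·8 ⇒ q(6) = (1-q)(2) ⇒ q = 1/4
P2 indiff ⇒ p·3+(1-p)·0 = p·1+(1-p)·1 ⇒ p(2) = (1-p)(1) ⇒ p = 1/3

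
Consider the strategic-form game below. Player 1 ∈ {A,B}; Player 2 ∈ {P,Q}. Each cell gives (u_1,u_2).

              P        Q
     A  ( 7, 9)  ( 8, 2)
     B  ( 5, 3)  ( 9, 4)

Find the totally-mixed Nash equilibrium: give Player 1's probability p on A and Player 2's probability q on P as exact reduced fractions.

(p,q) = (1/8, 1/3)

P1 indiff ⇒ q·7+(1-q)·8 = q·5+(1-q)·9 ⇒ q(2) = (1-q)(1) ⇒ q = 1/3
P2 indiff ⇒ p·9+(1-p)·3 = p·2+(1-p)·4 ⇒ p(7) = (1-p)(1) ⇒ p = 1/8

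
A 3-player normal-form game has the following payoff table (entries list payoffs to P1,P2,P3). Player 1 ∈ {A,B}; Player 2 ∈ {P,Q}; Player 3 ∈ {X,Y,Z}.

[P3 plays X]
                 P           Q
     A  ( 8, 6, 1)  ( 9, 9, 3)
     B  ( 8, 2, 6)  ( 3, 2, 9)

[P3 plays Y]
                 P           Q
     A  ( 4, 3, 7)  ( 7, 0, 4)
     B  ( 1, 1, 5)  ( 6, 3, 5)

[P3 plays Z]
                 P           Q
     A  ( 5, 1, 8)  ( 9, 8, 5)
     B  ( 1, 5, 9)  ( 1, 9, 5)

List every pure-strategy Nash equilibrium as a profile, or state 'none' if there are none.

PSNE = {(A,Q,Z)}

(A,P,X): not NE [P2→Q gives 9>6; P3→Z gives 8>1]
(A,P,Y): not NE [P3→Z gives 8>7]
(A,P,Z): not NE [P2→Q gives 8>1]
(A,Q,X): not NE [P3→Z gives 5>3]
(A,Q,Y): not NE [P2→P gives 3>0; P3→Z gives 5>4]
(A,Q,Z): NE
(B,P,X): not NE [P3→Z gives 9>6]
(B,P,Y): not NE [P1→A gives 4>1; P2→Q gives 3>1; P3→Z gives 9>5]
(B,P,Z): not NE [P1→A gives 5>1; P2→Q gives 9>5]
(B,Q,X): not NE [P1→A gives 9>3]
(B,Q,Y): not NE [P1→A gives 7>6; P3→X gives 9>5]
(B,Q,Z): not NE [P1→A gives 9>1; P3→X gives 9>5]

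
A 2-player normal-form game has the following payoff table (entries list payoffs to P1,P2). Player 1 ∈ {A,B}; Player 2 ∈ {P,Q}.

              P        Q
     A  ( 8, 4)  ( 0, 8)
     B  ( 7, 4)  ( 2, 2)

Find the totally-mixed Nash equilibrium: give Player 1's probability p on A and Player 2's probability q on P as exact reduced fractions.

P1 indiff ⇒ q·8+(1-q)·0 = q·7+(1-q)·2 ⇒ q(1) = (1-q)(2) ⇒ q = 2/3
P2 indiff ⇒ p·4+(1-p)·4 = p·8+(1-p)·2 ⇒ p(-4) = (1-p)(-2) ⇒ p = 1/3

p=1/3, q=2/3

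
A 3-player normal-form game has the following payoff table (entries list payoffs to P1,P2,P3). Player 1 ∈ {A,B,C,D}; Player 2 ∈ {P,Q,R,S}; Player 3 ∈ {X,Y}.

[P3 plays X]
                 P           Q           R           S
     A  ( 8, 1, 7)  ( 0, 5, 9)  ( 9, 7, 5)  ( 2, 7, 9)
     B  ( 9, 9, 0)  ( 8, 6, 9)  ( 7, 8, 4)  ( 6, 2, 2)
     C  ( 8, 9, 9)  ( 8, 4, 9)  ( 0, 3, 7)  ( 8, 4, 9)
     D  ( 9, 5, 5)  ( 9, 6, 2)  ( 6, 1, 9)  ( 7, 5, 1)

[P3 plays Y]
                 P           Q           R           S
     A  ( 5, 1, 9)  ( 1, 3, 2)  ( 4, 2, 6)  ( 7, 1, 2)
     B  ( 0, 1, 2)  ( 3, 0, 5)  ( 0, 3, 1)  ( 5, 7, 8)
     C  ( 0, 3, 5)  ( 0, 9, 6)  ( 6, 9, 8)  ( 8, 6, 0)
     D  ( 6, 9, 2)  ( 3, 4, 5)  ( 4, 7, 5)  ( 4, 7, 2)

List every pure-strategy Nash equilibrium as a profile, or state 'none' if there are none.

Nash profiles: (C,R,Y)

(A,P,X): not NE [P1→D gives 9>8; P2→S gives 7>1; P3→Y gives 9>7]
(A,P,Y): not NE [P1→D gives 6>5; P2→Q gives 3>1]
(A,Q,X): not NE [P1→D gives 9>0; P2→S gives 7>5]
(A,Q,Y): not NE [P1→D gives 3>1; P3→X gives 9>2]
(A,R,X): not NE [P3→Y gives 6>5]
(A,R,Y): not NE [P1→C gives 6>4; P2→Q gives 3>2]
(A,S,X): not NE [P1→C gives 8>2]
(A,S,Y): not NE [P1→C gives 8>7; P2→Q gives 3>1; P3→X gives 9>2]
(B,P,X): not NE [P3→Y gives 2>0]
(B,P,Y): not NE [P1→D gives 6>0; P2→S gives 7>1]
(B,Q,X): not NE [P1→D gives 9>8; P2→P gives 9>6]
(B,Q,Y): not NE [P2→S gives 7>0; P3→X gives 9>5]
(B,R,X): not NE [P1→A gives 9>7; P2→P gives 9>8]
(B,R,Y): not NE [P1→C gives 6>0; P2→S gives 7>3; P3→X gives 4>1]
(B,S,X): not NE [P1→C gives 8>6; P2→P gives 9>2; P3→Y gives 8>2]
(B,S,Y): not NE [P1→C gives 8>5]
(C,P,X): not NE [P1→D gives 9>8]
(C,P,Y): not NE [P1→D gives 6>0; P2→R gives 9>3; P3→X gives 9>5]
(C,Q,X): not NE [P1→D gives 9>8; P2→P gives 9>4]
(C,Q,Y): not NE [P1→D gives 3>0; P3→X gives 9>6]
(C,R,X): not NE [P1→A gives 9>0; P2→P gives 9>3; P3→Y gives 8>7]
(C,R,Y): NE
(C,S,X): not NE [P2→P gives 9>4]
(C,S,Y): not NE [P2→R gives 9>6; P3→X gives 9>0]
(D,P,X): not NE [P2→Q gives 6>5]
(D,P,Y): not NE [P3→X gives 5>2]
(D,Q,X): not NE [P3→Y gives 5>2]
(D,Q,Y): not NE [P2→P gives 9>4]
(D,R,X): not NE [P1→A gives 9>6; P2→Q gives 6>1]
(D,R,Y): not NE [P1→C gives 6>4; P2→P gives 9>7; P3→X gives 9>5]
(D,S,X): not NE [P1→C gives 8>7; P2→Q gives 6>5; P3→Y gives 2>1]
(D,S,Y): not NE [P1→C gives 8>4; P2→P gives 9>7]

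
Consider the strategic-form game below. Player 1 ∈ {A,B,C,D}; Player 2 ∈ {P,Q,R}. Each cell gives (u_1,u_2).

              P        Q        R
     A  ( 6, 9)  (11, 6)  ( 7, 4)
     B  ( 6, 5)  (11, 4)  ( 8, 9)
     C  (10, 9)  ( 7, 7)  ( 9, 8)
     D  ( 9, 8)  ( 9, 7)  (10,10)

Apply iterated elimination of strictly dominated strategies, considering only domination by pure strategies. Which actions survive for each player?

IESDS → P1:{C,D} P2:{P,R}

P2 drop Q (P beats it: A:9>6 B:5>4 C:9>7 D:8>7)
P1 drop A (C beats it: P:10>6 R:9>7)
P1 drop B (C beats it: P:10>6 R:9>8)
P1→{C,D} P2→{P,R}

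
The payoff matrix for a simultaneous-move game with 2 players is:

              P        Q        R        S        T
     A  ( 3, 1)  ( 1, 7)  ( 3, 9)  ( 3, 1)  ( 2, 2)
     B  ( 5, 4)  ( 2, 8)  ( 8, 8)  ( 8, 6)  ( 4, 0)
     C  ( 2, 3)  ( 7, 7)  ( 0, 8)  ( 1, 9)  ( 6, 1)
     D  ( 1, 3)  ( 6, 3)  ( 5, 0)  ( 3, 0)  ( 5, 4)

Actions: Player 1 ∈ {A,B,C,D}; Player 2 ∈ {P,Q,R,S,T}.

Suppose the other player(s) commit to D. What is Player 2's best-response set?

P2 best: {T}

u_2(P vs D) = 3
u_2(Q vs D) = 3
u_2(R vs D) = 0
u_2(S vs D) = 0
u_2(T vs D) = 4
max payoff 4 at {T}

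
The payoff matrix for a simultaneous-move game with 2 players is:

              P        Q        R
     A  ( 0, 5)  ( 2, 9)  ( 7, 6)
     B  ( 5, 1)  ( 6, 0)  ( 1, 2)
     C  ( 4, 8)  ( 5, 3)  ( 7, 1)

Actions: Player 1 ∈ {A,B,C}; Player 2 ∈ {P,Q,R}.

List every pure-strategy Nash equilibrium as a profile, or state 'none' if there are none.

Equilibria: none

(A,P): not NE [P1→B gives 5>0; P2→Q gives 9>5]
(A,Q): not NE [P1→B gives 6>2]
(A,R): not NE [P2→Q gives 9>6]
(B,P): not NE [P2→R gives 2>1]
(B,Q): not NE [P2→R gives 2>0]
(B,R): not NE [P1→C gives 7>1]
(C,P): not NE [P1→B gives 5>4]
(C,Q): not NE [P1→B gives 6>5; P2→P gives 8>3]
(C,R): not NE [P2→P gives 8>1]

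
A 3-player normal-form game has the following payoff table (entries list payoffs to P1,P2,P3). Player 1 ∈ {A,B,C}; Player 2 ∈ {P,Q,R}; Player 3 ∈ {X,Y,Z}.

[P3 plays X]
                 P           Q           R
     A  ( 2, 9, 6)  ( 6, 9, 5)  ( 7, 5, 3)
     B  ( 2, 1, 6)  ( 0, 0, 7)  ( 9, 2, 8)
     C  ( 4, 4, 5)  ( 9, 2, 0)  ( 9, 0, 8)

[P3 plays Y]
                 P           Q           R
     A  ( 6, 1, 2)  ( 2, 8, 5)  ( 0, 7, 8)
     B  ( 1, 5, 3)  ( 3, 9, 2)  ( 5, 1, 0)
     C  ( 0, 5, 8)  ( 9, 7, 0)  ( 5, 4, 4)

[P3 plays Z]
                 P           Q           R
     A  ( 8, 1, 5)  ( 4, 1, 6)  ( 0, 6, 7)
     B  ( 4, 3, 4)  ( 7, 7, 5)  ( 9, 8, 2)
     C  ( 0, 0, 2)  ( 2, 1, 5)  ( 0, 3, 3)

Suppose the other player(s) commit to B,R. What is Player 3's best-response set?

BR_3 = {X}

u_3(X vs B,R) = 8
u_3(Y vs B,R) = 0
u_3(Z vs B,R) = 2
max payoff 8 at {X}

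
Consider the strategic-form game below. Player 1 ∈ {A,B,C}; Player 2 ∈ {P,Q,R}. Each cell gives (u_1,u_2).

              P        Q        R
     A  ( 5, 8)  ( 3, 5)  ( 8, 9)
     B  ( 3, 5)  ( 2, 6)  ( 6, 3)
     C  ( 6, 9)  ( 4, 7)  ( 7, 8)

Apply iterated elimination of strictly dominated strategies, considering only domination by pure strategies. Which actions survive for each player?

P1 drop B (A beats it: P:5>3 Q:3>2 R:8>6)
P2 drop Q (P beats it: A:8>5 C:9>7)
P1→{A,C} P2→{P,R}

IESDS → P1:{A,C} P2:{P,R}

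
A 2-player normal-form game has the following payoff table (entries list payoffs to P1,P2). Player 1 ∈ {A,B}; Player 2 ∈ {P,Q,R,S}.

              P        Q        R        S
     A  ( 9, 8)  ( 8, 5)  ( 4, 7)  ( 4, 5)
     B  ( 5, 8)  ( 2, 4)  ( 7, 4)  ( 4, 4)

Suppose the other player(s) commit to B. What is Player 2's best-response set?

u_2(P vs B) = 8
u_2(Q vs B) = 4
u_2(R vs B) = 4
u_2(S vs B) = 4
max payoff 8 at {P}

BR_2 = {P}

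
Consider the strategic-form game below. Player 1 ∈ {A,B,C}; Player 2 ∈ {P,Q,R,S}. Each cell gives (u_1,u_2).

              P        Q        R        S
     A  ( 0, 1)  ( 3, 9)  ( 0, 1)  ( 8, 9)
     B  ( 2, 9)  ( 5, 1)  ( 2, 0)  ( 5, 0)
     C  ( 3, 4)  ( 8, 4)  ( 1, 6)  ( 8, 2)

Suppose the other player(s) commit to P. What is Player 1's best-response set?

BR_1 = {C}

u_1(A vs P) = 0
u_1(B vs P) = 2
u_1(C vs P) = 3
max payoff 3 at {C}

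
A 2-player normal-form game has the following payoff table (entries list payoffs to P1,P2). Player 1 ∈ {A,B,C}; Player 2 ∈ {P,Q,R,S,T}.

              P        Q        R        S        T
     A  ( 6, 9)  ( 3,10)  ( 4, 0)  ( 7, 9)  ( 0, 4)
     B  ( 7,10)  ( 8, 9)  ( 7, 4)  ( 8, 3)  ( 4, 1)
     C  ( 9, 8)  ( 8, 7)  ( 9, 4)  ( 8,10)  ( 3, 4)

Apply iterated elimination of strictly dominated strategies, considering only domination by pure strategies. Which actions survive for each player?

Remaining: P1:{B,C} P2:{P,S}

P1 drop A (B beats it: P:7>6 Q:8>3 R:7>4 S:8>7 T:4>0)
P2 drop Q (P beats it: B:10>9 C:8>7)
P2 drop R (P beats it: B:10>4 C:8>4)
P2 drop T (P beats it: B:10>1 C:8>4)
P1→{B,C} P2→{P,S}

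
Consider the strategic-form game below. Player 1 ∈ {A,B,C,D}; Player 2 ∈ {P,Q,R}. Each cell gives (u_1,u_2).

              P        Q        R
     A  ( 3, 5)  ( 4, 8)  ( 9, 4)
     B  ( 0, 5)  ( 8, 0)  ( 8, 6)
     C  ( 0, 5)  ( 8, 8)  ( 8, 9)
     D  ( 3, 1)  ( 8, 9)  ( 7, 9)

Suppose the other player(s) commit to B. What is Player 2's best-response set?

u_2(P vs B) = 5
u_2(Q vs B) = 0
u_2(R vs B) = 6
max payoff 6 at {R}

BR_2 = {R}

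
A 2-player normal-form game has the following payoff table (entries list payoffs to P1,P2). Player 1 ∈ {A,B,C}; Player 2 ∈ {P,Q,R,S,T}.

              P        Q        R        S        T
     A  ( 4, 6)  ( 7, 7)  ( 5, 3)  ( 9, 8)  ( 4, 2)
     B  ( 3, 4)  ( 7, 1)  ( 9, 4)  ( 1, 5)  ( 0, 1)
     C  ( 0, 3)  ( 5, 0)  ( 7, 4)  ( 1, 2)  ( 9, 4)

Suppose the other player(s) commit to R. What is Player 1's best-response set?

BR_1 = {B}

u_1(A vs R) = 5
u_1(B vs R) = 9
u_1(C vs R) = 7
max payoff 9 at {B}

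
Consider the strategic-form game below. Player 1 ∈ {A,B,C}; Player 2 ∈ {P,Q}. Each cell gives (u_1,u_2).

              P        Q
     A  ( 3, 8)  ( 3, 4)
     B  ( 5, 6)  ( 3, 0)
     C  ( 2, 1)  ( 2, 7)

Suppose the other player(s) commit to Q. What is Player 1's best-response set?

P1 best: {A,B}

u_1(A vs Q) = 3
u_1(B vs Q) = 3
u_1(C vs Q) = 2
max payoff 3 at {A,B}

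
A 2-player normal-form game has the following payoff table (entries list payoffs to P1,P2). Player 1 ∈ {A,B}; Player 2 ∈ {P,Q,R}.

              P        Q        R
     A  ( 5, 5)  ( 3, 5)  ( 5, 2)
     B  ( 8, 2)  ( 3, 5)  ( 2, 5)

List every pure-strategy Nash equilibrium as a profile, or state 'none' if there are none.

(A,P): not NE [P1→B gives 8>5]
(A,Q): NE
(A,R): not NE [P2→Q gives 5>2]
(B,P): not NE [P2→R gives 5>2]
(B,Q): NE
(B,R): not NE [P1→A gives 5>2]

PSNE = {(A,Q), (B,Q)}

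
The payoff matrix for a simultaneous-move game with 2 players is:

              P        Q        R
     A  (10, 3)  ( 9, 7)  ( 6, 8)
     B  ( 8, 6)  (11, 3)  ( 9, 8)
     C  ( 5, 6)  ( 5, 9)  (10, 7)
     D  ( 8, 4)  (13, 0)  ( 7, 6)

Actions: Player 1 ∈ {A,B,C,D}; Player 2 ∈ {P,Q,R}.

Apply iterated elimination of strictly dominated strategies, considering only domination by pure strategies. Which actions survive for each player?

P2 drop P (R beats it: A:8>3 B:8>6 C:7>6 D:6>4)
P1 drop A (B beats it: Q:11>9 R:9>6)
P1→{B,C,D} P2→{Q,R}

Survivors P1:{B,C,D} P2:{Q,R}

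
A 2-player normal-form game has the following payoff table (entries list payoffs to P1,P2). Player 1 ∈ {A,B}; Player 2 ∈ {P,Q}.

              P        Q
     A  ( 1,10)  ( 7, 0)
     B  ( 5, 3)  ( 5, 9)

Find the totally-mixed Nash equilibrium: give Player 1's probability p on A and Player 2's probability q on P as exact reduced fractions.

(p,q) = (3/8, 1/3)

P1 indiff ⇒ q·1+(1-q)·7 = q·5+(1-q)·5 ⇒ q(-4) = (1-q)(-2) ⇒ q = 1/3
P2 indiff ⇒ p·10+(1-p)·3 = p·0+(1-p)·9 ⇒ p(10) = (1-p)(6) ⇒ p = 3/8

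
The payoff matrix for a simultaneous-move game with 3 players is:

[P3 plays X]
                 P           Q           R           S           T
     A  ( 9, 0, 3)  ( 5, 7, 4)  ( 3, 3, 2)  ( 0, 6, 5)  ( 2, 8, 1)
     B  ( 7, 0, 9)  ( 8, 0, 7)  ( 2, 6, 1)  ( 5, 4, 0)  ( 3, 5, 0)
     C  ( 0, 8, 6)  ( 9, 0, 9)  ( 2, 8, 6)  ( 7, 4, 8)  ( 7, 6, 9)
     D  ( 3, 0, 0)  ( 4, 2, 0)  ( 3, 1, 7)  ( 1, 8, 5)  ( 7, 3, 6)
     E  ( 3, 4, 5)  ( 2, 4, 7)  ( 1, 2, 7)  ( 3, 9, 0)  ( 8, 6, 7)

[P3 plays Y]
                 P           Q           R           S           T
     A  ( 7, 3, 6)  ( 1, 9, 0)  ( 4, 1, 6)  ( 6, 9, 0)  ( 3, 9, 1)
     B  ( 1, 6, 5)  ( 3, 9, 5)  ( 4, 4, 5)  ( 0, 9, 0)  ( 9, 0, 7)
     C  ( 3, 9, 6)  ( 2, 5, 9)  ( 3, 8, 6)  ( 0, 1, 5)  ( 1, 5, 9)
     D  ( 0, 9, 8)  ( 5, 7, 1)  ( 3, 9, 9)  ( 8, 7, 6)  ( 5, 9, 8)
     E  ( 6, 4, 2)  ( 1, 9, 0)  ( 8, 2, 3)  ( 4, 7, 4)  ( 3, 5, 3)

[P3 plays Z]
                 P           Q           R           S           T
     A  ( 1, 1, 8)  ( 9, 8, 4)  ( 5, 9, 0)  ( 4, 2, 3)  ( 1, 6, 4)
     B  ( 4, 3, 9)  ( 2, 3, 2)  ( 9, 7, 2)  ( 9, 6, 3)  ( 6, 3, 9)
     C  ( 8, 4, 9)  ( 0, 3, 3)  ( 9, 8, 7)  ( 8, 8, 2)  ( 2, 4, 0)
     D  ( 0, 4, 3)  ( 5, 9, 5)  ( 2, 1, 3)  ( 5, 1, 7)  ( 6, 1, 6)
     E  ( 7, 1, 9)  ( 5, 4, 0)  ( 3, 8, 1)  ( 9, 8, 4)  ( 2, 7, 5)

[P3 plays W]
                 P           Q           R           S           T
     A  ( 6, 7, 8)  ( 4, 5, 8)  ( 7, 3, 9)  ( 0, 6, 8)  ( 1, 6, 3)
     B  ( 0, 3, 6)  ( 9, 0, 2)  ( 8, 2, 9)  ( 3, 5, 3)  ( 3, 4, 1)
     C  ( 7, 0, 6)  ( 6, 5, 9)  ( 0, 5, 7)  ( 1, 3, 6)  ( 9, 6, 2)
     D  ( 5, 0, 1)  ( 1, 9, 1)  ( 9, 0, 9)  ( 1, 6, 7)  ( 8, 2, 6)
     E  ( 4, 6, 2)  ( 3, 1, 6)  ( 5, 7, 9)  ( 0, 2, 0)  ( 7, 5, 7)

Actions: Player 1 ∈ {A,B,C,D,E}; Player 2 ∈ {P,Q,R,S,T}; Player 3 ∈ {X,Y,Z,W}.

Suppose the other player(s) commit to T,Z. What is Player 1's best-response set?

u_1(A vs T,Z) = 1
u_1(B vs T,Z) = 6
u_1(C vs T,Z) = 2
u_1(D vs T,Z) = 6
u_1(E vs T,Z) = 2
max payoff 6 at {B,D}

argmax u_1 = {B,D}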